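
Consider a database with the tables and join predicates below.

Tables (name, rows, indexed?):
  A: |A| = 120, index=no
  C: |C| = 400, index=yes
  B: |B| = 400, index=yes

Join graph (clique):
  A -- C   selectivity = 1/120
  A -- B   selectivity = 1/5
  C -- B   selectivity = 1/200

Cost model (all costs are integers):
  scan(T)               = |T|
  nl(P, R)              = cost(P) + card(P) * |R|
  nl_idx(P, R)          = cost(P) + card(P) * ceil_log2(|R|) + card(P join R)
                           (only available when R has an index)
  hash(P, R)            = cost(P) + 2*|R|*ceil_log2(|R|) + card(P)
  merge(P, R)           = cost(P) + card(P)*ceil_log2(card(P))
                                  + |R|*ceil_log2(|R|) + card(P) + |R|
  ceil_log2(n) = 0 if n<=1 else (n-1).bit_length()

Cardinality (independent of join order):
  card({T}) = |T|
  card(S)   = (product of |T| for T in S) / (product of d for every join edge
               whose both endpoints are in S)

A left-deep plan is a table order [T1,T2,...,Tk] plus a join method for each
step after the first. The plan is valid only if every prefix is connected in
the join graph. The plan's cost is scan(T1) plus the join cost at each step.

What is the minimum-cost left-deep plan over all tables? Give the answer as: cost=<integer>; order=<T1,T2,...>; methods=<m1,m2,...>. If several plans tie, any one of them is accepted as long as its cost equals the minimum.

Selinger DP (subsets sized 1..n):
  {A}: scan cost=120, card=120
  {C}: scan cost=400, card=400
  {B}: scan cost=400, card=400
  {AC}: card=400; try (C,nl_idx)→1600, (A,hash)→2480, (C,merge)→5080, (A,merge)→5360, (C,hash)→7440, (C,nl)→48120 …(+1); best=1600 via (C,nl_idx)
  {AB}: card=9600; try (A,hash)→2480, (B,merge)→5080, (A,merge)→5360, (B,hash)→7440, (B,nl_idx)→10800, (B,nl)→48120 …(+1); best=2480 via (A,hash)
  {BC}: card=800; try (C,nl_idx)→4800, (B,nl_idx)→4800, (C,hash)→8000, (B,hash)→8000, (C,merge)→8400, (B,merge)→8400 …(+2); best=4800 via (C,nl_idx)
  {ABC}: card=160; try (B,nl_idx)→5360, (A,hash)→7280, (B,hash)→9200, (B,merge)→9600, (A,merge)→14560, (C,hash)→19280 …(+5); best=5360 via (B,nl_idx)

cost=5360; order=A,C,B; methods=nl_idx,nl_idx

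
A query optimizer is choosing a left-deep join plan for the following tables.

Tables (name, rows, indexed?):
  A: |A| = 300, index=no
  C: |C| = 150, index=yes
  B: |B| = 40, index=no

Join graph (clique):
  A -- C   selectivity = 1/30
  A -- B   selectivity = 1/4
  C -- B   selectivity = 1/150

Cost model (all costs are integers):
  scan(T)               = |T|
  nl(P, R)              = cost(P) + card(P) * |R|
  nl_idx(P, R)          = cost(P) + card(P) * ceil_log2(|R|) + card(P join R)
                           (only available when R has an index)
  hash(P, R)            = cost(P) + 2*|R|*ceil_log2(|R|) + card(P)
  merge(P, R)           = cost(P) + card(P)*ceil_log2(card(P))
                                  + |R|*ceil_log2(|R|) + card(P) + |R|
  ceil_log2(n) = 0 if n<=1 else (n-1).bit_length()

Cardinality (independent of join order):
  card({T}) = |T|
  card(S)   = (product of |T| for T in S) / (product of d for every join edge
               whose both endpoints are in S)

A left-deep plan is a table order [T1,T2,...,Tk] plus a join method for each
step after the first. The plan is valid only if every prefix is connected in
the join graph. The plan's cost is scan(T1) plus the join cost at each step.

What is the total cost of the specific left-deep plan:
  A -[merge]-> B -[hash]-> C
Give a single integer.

8980

step 1: scan A: cost=300, card=300
step 2: join B via merge
    card(P join B) = 300*40/(4) = 3000
    cost = 300 + 300*9 + 40*6 + 300 + 40 = 3580
step 3: join C via hash
    card(P join C) = 3000*150/(30*150) = 100
    cost = 3580 + 2*150*8 + 3000 = 8980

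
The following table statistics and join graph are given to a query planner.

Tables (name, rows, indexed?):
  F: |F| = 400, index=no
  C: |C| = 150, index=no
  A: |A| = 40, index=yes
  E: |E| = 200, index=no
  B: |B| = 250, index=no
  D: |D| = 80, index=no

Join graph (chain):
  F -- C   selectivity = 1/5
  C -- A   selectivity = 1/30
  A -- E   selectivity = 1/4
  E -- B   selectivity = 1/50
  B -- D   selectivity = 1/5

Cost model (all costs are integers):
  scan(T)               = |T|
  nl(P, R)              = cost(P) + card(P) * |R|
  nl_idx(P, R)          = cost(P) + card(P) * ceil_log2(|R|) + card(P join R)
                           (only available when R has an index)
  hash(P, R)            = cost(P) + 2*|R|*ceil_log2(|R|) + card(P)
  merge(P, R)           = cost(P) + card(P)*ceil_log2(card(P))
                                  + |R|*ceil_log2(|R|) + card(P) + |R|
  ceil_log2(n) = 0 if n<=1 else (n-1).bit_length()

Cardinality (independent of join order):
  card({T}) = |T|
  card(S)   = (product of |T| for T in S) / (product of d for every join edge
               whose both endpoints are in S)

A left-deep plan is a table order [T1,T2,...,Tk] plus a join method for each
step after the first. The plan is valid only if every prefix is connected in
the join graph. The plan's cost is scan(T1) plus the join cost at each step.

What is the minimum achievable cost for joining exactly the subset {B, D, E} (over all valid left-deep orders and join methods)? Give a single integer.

Selinger DP over subsets of {B,D,E}:
  {E}: scan cost=200, card=200
  {B}: scan cost=250, card=250
  {D}: scan cost=80, card=80
  {BE}: card=1000; try (E,hash)→3700, (B,merge)→4250, (E,merge)→4300, (B,hash)→4400, (B,nl)→50200, (E,nl)→50250; best=3700 via (E,hash)
  {BD}: card=4000; try (D,hash)→1620, (B,merge)→2970, (D,merge)→3140, (B,hash)→4160, (B,nl)→20080, (D,nl)→20250; best=1620 via (D,hash)
  {BDE}: card=16000; try (D,hash)→5820, (E,hash)→8820, (D,merge)→15340, (E,merge)→55420, (D,nl)→83700, (E,nl)→801620; best=5820 via (D,hash)

5820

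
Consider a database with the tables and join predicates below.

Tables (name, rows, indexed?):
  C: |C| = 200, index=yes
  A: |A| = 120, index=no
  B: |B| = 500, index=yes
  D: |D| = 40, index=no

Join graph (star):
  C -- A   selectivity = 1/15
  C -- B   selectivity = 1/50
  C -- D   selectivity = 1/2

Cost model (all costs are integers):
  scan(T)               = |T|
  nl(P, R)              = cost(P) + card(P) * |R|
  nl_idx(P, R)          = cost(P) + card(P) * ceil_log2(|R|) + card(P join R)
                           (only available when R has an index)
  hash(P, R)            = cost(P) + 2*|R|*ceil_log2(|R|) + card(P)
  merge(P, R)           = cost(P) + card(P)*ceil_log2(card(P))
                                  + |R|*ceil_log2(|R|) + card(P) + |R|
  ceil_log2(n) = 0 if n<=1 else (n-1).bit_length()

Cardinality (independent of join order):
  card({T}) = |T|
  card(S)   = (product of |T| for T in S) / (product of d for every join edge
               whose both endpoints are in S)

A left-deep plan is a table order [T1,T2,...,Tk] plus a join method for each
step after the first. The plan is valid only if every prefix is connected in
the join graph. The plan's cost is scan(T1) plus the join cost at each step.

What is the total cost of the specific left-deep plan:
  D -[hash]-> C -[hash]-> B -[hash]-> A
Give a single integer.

57960

step 1: scan D: cost=40, card=40
step 2: join C via hash
    card(P join C) = 40*200/(2) = 4000
    cost = 40 + 2*200*8 + 40 = 3280
step 3: join B via hash
    card(P join B) = 4000*500/(50) = 40000
    cost = 3280 + 2*500*9 + 4000 = 16280
step 4: join A via hash
    card(P join A) = 40000*120/(15) = 320000
    cost = 16280 + 2*120*7 + 40000 = 57960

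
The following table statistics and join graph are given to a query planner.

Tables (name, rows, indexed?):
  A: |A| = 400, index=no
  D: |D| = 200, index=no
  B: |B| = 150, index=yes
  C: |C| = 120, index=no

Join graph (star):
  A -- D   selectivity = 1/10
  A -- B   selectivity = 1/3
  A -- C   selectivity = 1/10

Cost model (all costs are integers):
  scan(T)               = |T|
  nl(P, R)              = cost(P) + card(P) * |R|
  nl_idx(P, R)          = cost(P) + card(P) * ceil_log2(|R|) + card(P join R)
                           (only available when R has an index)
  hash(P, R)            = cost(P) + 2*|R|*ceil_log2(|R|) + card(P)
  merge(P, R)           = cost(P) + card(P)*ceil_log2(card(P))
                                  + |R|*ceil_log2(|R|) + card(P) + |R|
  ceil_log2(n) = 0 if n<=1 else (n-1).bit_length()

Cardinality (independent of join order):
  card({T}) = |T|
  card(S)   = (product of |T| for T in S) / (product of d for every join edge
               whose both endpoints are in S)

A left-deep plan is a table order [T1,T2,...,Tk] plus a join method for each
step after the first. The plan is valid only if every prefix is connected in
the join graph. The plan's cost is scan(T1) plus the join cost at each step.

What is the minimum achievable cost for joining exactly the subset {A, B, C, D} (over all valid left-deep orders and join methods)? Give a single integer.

108880

Selinger DP over subsets of {A,B,C,D}:
  {A}: scan cost=400, card=400
  {D}: scan cost=200, card=200
  {B}: scan cost=150, card=150
  {C}: scan cost=120, card=120
  {AD}: card=8000; try (D,hash)→4000, (A,merge)→6000, (D,merge)→6200, (A,hash)→7600, (A,nl)→80200, (D,nl)→80400; best=4000 via (D,hash)
  {AB}: card=20000; try (B,hash)→3200, (A,merge)→5500, (B,merge)→5750, (A,hash)→7500, (B,nl_idx)→23600, (A,nl)→60150 …(+1); best=3200 via (B,hash)
  {AC}: card=4800; try (C,hash)→2480, (A,merge)→5080, (C,merge)→5360, (A,hash)→7440, (A,nl)→48120, (C,nl)→48400; best=2480 via (C,hash)
  {ABD}: card=400000; try (B,hash)→14400, (D,hash)→26400, (B,merge)→117350, (D,merge)→325000, (B,nl_idx)→468000, (B,nl)→1204000 …(+1); best=14400 via (B,hash)
  {ACD}: card=96000; try (D,hash)→10480, (C,hash)→13680, (D,merge)→71480, (C,merge)→116960, (D,nl)→962480, (C,nl)→964000; best=10480 via (D,hash)
  {ABC}: card=240000; try (B,hash)→9680, (C,hash)→24880, (B,merge)→71030, (B,nl_idx)→280880, (C,merge)→324160, (B,nl)→722480 …(+1); best=9680 via (B,hash)
  {ABCD}: card=4800000; try (B,hash)→108880, (D,hash)→252880, (C,hash)→416080, (B,merge)→1739830, (D,merge)→4571480, (B,nl_idx)→5578480 …(+4); best=108880 via (B,hash)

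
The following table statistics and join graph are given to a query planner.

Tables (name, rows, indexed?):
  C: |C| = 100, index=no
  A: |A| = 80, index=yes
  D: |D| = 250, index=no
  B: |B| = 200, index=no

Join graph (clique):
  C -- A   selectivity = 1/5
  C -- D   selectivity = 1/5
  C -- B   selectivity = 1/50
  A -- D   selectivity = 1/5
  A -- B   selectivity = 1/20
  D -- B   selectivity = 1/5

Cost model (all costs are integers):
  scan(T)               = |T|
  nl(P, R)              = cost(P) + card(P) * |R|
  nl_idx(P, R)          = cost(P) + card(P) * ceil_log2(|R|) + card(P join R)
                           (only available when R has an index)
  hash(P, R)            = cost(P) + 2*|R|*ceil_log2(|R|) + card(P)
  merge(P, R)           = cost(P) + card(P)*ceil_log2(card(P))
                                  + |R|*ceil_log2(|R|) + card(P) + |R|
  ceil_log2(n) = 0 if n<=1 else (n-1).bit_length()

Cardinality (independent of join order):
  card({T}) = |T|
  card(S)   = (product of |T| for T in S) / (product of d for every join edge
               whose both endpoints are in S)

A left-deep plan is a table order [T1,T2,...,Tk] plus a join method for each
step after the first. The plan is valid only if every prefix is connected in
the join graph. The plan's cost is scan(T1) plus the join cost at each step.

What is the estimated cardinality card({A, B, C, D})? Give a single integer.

Tables in S: A(80), B(200), C(100), D(250)
Edges inside S: C-A(d=5), C-D(d=5), C-B(d=50), A-D(d=5), A-B(d=20), D-B(d=5)
numerator = 80 * 200 * 100 * 250 = 400000000
denominator = 5 * 5 * 50 * 5 * 20 * 5 = 625000
card(S) = 400000000 / 625000 = 640

640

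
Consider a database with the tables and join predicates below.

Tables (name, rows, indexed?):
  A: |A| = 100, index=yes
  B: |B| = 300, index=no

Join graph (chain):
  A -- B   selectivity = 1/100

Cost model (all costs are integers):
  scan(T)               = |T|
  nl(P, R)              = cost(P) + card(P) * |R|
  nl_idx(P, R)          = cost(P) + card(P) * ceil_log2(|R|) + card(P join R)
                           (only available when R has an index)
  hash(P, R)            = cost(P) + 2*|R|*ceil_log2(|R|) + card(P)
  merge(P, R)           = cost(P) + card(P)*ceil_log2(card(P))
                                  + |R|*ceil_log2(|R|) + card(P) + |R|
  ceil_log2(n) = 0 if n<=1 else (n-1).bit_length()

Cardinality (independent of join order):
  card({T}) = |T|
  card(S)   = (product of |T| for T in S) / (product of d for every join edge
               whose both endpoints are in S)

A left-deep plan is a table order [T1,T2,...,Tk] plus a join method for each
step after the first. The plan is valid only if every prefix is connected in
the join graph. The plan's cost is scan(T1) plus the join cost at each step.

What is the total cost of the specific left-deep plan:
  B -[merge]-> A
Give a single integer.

4100

step 1: scan B: cost=300, card=300
step 2: join A via merge
    card(P join A) = 300*100/(100) = 300
    cost = 300 + 300*9 + 100*7 + 300 + 100 = 4100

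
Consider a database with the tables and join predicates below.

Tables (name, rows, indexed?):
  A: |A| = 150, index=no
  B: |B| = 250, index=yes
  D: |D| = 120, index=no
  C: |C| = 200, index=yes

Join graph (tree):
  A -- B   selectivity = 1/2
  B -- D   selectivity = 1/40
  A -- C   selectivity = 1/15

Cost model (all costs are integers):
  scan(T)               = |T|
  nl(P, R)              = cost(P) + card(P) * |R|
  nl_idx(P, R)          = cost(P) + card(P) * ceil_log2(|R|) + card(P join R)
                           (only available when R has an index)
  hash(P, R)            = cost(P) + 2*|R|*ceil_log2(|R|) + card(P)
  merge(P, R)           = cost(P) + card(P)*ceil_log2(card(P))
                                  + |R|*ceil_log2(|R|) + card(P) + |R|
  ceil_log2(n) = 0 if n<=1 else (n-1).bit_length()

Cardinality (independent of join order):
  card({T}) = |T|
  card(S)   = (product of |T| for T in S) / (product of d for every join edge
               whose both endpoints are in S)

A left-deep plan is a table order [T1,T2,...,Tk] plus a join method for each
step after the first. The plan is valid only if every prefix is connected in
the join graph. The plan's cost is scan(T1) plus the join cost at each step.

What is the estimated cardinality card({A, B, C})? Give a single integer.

250000

Tables in S: A(150), B(250), C(200)
Edges inside S: A-B(d=2), A-C(d=15)
numerator = 150 * 250 * 200 = 7500000
denominator = 2 * 15 = 30
card(S) = 7500000 / 30 = 250000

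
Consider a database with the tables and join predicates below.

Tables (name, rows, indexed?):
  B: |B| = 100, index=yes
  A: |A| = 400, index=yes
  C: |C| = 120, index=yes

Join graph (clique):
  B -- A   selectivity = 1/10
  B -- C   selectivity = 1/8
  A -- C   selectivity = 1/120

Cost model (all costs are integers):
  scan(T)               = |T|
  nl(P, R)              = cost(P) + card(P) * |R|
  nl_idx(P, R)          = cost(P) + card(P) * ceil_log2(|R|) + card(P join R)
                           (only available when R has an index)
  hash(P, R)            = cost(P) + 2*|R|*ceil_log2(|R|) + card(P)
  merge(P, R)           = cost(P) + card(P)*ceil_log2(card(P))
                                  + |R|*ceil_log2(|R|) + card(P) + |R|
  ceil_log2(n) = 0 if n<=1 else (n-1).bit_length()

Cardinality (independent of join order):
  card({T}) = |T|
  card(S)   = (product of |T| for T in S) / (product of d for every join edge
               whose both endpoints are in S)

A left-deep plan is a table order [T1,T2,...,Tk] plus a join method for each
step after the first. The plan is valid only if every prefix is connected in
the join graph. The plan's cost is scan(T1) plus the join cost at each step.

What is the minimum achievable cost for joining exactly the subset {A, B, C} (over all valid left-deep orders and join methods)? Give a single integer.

Selinger DP over subsets of {A,B,C}:
  {B}: scan cost=100, card=100
  {A}: scan cost=400, card=400
  {C}: scan cost=120, card=120
  {AB}: card=4000; try (B,hash)→2200, (A,merge)→4900, (A,nl_idx)→5000, (B,merge)→5200, (B,nl_idx)→7200, (A,hash)→7400 …(+2); best=2200 via (B,hash)
  {BC}: card=1500; try (B,hash)→1640, (C,merge)→1860, (C,hash)→1880, (B,merge)→1880, (C,nl_idx)→2300, (B,nl_idx)→2460 …(+2); best=1640 via (B,hash)
  {AC}: card=400; try (A,nl_idx)→1600, (C,hash)→2480, (C,nl_idx)→3600, (A,merge)→5080, (C,merge)→5360, (A,hash)→7440 …(+2); best=1600 via (A,nl_idx)
  {ABC}: card=500; try (B,hash)→3400, (B,nl_idx)→4900, (B,merge)→6400, (C,hash)→7880, (A,hash)→10340, (A,nl_idx)→15640 …(+6); best=3400 via (B,hash)

3400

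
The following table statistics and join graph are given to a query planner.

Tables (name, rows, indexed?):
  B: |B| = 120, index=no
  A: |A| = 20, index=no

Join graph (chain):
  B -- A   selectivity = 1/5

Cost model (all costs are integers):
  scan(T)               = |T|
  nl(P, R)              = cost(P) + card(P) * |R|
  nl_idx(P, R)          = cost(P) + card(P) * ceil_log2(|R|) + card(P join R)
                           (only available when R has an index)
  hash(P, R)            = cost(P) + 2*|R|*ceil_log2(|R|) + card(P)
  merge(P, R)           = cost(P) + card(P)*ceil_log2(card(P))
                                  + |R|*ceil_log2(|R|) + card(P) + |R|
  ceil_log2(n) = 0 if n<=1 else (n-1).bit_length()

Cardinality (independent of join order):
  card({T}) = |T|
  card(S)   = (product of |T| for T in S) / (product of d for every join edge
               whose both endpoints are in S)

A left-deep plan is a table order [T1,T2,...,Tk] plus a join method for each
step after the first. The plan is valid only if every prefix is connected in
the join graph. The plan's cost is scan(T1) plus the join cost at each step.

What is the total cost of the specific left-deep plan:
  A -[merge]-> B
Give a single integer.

step 1: scan A: cost=20, card=20
step 2: join B via merge
    card(P join B) = 20*120/(5) = 480
    cost = 20 + 20*5 + 120*7 + 20 + 120 = 1100

1100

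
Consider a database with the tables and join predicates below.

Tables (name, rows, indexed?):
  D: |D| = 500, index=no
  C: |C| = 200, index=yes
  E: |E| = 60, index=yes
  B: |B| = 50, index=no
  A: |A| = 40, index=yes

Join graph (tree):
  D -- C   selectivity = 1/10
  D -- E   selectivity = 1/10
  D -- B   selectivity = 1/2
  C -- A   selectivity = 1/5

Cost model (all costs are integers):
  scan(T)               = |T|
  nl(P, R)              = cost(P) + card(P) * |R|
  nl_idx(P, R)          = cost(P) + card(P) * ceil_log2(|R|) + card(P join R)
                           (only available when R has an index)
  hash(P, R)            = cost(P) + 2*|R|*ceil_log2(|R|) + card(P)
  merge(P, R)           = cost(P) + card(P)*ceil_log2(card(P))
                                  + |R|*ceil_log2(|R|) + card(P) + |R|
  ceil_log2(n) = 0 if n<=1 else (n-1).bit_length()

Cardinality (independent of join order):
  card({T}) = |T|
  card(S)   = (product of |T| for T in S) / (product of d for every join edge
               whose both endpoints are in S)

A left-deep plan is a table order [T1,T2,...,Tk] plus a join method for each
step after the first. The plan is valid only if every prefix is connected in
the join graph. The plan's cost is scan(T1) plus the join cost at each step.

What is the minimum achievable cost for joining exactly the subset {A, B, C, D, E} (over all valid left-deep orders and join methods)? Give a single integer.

549000

Selinger DP over subsets of {A,B,C,D,E}:
  {D}: scan cost=500, card=500
  {C}: scan cost=200, card=200
  {E}: scan cost=60, card=60
  {B}: scan cost=50, card=50
  {A}: scan cost=40, card=40
  {CD}: card=10000; try (C,hash)→4200, (D,merge)→7000, (C,merge)→7300, (D,hash)→9400, (C,nl_idx)→14500, (D,nl)→100200 …(+1); best=4200 via (C,hash)
  {DE}: card=3000; try (E,hash)→1720, (D,merge)→5480, (E,merge)→5920, (E,nl_idx)→6500, (D,hash)→9120, (D,nl)→30060 …(+1); best=1720 via (E,hash)
  {BD}: card=12500; try (B,hash)→1600, (D,merge)→5400, (B,merge)→5850, (D,hash)→9100, (D,nl)→25050, (B,nl)→25500; best=1600 via (B,hash)
  {AC}: card=1600; try (A,hash)→880, (C,nl_idx)→1960, (C,merge)→2120, (A,merge)→2280, (A,nl_idx)→3000, (C,hash)→3280 …(+2); best=880 via (A,hash)
  {CDE}: card=60000; try (C,hash)→7920, (E,hash)→14920, (C,merge)→42520, (C,nl_idx)→85720, (E,nl_idx)→124200, (E,merge)→154620 …(+2); best=7920 via (C,hash)
  {BCD}: card=250000; try (B,hash)→14800, (C,hash)→17300, (B,merge)→154550, (C,merge)→190900, (C,nl_idx)→351600, (B,nl)→504200 …(+1); best=14800 via (B,hash)
  {ACD}: card=80000; try (D,hash)→11480, (A,hash)→14680, (D,merge)→25080, (A,nl_idx)→144200, (A,merge)→154480, (A,nl)→404200 …(+1); best=11480 via (D,hash)
  {BDE}: card=75000; try (B,hash)→5320, (E,hash)→14820, (B,merge)→41070, (E,nl_idx)→151600, (B,nl)→151720, (E,merge)→189520 …(+1); best=5320 via (B,hash)
  {BCDE}: card=1500000; try (B,hash)→68520, (C,hash)→83520, (E,hash)→265520, (B,merge)→1028270, (C,merge)→1357120, (C,nl_idx)→2105320 …(+5); best=68520 via (B,hash)
  {ACDE}: card=480000; try (A,hash)→68400, (E,hash)→92200, (A,nl_idx)→847920, (E,nl_idx)→971480, (A,merge)→1028200, (E,merge)→1451900 …(+2); best=68400 via (A,hash)
  {ABCD}: card=2000000; try (B,hash)→92080, (A,hash)→265280, (B,merge)→1451830, (A,nl_idx)→3514800, (B,nl)→4011480, (A,merge)→4765080 …(+1); best=92080 via (B,hash)
  {ABCDE}: card=12000000; try (B,hash)→549000, (A,hash)→1569000, (E,hash)→2092800, (B,merge)→9668750, (A,nl_idx)→21068520, (B,nl)→24068400 …(+5); best=549000 via (B,hash)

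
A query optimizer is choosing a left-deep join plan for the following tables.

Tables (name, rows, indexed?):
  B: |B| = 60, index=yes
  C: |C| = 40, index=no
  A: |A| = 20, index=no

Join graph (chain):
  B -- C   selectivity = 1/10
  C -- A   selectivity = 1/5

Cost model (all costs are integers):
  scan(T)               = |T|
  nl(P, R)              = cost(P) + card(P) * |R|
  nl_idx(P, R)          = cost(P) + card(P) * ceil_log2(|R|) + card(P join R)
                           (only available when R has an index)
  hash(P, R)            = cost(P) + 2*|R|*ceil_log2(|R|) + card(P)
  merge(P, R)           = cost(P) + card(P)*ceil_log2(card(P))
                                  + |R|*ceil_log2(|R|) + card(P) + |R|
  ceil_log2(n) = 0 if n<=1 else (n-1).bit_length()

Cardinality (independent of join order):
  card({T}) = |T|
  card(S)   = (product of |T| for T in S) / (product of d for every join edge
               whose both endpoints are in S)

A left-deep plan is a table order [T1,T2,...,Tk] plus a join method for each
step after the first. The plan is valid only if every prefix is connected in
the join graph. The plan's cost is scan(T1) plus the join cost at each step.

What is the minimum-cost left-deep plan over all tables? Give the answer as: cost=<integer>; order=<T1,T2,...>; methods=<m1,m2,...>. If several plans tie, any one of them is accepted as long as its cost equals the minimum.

Selinger DP (subsets sized 1..n):
  {B}: scan cost=60, card=60
  {C}: scan cost=40, card=40
  {A}: scan cost=20, card=20
  {BC}: card=240; try (B,nl_idx)→520, (C,hash)→600, (B,merge)→740, (C,merge)→760, (B,hash)→800, (B,nl)→2440 …(+1); best=520 via (B,nl_idx)
  {AC}: card=160; try (A,hash)→280, (C,merge)→420, (A,merge)→440, (C,hash)→520, (C,nl)→820, (A,nl)→840; best=280 via (A,hash)
  {ABC}: card=960; try (A,hash)→960, (B,hash)→1160, (B,merge)→2140, (B,nl_idx)→2200, (A,merge)→2800, (A,nl)→5320 …(+1); best=960 via (A,hash)

cost=960; order=C,B,A; methods=nl_idx,hash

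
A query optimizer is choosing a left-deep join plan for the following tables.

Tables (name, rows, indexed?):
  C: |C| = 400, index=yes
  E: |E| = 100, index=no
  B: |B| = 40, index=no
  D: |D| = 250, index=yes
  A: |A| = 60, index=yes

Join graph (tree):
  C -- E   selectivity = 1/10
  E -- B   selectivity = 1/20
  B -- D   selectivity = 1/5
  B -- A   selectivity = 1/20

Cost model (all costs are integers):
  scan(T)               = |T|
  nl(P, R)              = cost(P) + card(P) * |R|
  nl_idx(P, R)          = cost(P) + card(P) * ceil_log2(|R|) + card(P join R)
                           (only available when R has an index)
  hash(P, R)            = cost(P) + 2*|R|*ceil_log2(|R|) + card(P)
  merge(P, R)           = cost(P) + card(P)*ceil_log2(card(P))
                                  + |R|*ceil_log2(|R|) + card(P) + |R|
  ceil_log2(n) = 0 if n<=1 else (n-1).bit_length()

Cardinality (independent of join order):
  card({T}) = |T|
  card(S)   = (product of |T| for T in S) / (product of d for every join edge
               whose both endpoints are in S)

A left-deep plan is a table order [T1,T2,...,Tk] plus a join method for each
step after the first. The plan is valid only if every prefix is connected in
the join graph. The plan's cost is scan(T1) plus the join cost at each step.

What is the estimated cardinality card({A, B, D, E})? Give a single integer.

Tables in S: A(60), B(40), D(250), E(100)
Edges inside S: E-B(d=20), B-D(d=5), B-A(d=20)
numerator = 60 * 40 * 250 * 100 = 60000000
denominator = 20 * 5 * 20 = 2000
card(S) = 60000000 / 2000 = 30000

30000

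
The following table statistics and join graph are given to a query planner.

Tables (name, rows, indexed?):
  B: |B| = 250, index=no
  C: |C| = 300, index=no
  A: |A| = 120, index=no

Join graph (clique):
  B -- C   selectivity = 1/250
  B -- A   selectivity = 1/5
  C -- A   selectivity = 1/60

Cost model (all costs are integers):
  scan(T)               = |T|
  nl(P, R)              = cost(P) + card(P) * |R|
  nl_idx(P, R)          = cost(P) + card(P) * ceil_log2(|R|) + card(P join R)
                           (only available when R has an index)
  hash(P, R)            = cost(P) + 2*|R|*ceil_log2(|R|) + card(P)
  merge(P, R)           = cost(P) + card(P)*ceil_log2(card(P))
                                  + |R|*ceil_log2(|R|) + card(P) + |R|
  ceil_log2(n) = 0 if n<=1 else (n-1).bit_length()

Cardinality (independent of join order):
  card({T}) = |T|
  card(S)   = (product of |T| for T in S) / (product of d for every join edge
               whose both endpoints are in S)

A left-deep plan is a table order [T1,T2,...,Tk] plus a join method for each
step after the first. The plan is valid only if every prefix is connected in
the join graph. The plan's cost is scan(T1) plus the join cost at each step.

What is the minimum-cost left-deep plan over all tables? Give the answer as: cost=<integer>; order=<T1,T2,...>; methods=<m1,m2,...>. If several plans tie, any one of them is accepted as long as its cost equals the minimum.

cost=6580; order=C,B,A; methods=hash,hash

Selinger DP (subsets sized 1..n):
  {B}: scan cost=250, card=250
  {C}: scan cost=300, card=300
  {A}: scan cost=120, card=120
  {BC}: card=300; try (B,hash)→4600, (C,merge)→5500, (B,merge)→5550, (C,hash)→5900, (C,nl)→75250, (B,nl)→75300; best=4600 via (B,hash)
  {AB}: card=6000; try (A,hash)→2180, (B,merge)→3330, (A,merge)→3460, (B,hash)→4240, (B,nl)→30120, (A,nl)→30250; best=2180 via (A,hash)
  {AC}: card=600; try (A,hash)→2280, (C,merge)→4080, (A,merge)→4260, (C,hash)→5640, (C,nl)→36120, (A,nl)→36300; best=2280 via (A,hash)
  {ABC}: card=120; try (A,hash)→6580, (B,hash)→6880, (A,merge)→8560, (B,merge)→11130, (C,hash)→13580, (A,nl)→40600 …(+3); best=6580 via (A,hash)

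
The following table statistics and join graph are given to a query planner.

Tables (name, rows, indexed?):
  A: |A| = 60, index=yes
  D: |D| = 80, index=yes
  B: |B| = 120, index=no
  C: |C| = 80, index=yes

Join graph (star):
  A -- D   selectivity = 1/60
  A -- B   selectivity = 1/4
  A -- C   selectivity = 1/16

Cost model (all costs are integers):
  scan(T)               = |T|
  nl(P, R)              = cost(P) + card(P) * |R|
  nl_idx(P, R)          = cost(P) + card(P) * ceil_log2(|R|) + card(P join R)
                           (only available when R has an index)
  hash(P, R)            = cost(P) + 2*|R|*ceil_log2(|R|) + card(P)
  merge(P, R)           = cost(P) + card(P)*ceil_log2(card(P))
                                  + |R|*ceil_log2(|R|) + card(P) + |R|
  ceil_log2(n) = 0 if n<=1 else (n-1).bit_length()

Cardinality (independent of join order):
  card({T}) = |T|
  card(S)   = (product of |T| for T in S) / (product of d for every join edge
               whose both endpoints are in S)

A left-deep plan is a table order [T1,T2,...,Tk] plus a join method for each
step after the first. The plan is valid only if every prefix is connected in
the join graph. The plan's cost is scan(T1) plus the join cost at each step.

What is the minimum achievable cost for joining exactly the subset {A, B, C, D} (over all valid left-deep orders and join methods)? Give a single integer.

Selinger DP over subsets of {A,B,C,D}:
  {A}: scan cost=60, card=60
  {D}: scan cost=80, card=80
  {B}: scan cost=120, card=120
  {C}: scan cost=80, card=80
  {AD}: card=80; try (D,nl_idx)→560, (A,nl_idx)→640, (A,hash)→880, (D,merge)→1120, (A,merge)→1140, (D,hash)→1240 …(+2); best=560 via (D,nl_idx)
  {AB}: card=1800; try (A,hash)→960, (B,merge)→1440, (A,merge)→1500, (B,hash)→1800, (A,nl_idx)→2640, (B,nl)→7260 …(+1); best=960 via (A,hash)
  {AC}: card=300; try (C,nl_idx)→780, (A,nl_idx)→860, (A,hash)→880, (C,merge)→1120, (A,merge)→1140, (C,hash)→1240 …(+2); best=780 via (C,nl_idx)
  {ABD}: card=2400; try (B,merge)→2160, (B,hash)→2320, (D,hash)→3880, (B,nl)→10160, (D,nl_idx)→15960, (D,merge)→23200 …(+1); best=2160 via (B,merge)
  {ACD}: card=400; try (C,nl_idx)→1520, (C,hash)→1760, (C,merge)→1840, (D,hash)→2200, (D,nl_idx)→3280, (D,merge)→4420 …(+2); best=1520 via (C,nl_idx)
  {ABC}: card=9000; try (B,hash)→2760, (C,hash)→3880, (B,merge)→4740, (C,nl_idx)→22560, (C,merge)→23200, (B,nl)→36780 …(+1); best=2760 via (B,hash)
  {ABCD}: card=12000; try (B,hash)→3600, (C,hash)→5680, (B,merge)→6480, (D,hash)→12880, (C,nl_idx)→30960, (C,merge)→34000 …(+5); best=3600 via (B,hash)

3600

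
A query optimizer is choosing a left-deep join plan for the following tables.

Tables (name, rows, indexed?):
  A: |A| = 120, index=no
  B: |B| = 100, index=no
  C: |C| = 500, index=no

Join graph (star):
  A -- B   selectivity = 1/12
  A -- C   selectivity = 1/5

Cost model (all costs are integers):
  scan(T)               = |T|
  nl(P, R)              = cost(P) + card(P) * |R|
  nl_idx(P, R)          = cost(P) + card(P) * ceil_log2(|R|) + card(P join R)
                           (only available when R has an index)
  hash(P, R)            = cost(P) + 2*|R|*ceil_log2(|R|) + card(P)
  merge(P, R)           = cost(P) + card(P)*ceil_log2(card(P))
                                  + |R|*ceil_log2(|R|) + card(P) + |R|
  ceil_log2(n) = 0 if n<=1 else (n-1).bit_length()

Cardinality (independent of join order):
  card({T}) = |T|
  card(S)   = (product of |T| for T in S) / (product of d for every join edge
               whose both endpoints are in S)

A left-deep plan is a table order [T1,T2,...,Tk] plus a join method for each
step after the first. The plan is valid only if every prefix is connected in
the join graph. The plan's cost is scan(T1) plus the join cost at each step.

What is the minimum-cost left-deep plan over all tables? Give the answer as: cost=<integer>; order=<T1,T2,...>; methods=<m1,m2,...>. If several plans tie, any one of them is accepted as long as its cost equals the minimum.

Selinger DP (subsets sized 1..n):
  {A}: scan cost=120, card=120
  {B}: scan cost=100, card=100
  {C}: scan cost=500, card=500
  {AB}: card=1000; try (B,hash)→1640, (A,merge)→1860, (B,merge)→1880, (A,hash)→1880, (A,nl)→12100, (B,nl)→12120; best=1640 via (B,hash)
  {AC}: card=12000; try (A,hash)→2680, (C,merge)→6080, (A,merge)→6460, (C,hash)→9240, (C,nl)→60120, (A,nl)→60500; best=2680 via (A,hash)
  {ABC}: card=100000; try (C,hash)→11640, (B,hash)→16080, (C,merge)→17640, (B,merge)→183480, (C,nl)→501640, (B,nl)→1202680; best=11640 via (C,hash)

cost=11640; order=A,B,C; methods=hash,hash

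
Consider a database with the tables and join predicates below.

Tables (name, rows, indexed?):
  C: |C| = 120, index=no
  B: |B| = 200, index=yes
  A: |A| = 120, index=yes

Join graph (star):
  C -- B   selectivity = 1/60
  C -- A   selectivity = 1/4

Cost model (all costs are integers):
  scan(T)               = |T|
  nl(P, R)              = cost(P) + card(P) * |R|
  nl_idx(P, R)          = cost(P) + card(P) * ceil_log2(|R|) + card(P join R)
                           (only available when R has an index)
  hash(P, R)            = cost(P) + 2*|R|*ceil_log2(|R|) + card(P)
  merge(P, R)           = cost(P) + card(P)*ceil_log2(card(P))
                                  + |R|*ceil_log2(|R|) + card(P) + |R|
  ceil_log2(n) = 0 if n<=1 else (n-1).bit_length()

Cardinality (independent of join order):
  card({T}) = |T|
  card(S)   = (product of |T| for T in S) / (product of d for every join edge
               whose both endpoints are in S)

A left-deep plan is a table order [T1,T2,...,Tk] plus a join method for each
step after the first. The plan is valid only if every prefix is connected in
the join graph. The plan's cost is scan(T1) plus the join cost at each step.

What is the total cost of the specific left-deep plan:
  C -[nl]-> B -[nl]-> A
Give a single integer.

step 1: scan C: cost=120, card=120
step 2: join B via nl
    card(P join B) = 120*200/(60) = 400
    cost = 120 + 120*200 = 24120
step 3: join A via nl
    card(P join A) = 400*120/(4) = 12000
    cost = 24120 + 400*120 = 72120

72120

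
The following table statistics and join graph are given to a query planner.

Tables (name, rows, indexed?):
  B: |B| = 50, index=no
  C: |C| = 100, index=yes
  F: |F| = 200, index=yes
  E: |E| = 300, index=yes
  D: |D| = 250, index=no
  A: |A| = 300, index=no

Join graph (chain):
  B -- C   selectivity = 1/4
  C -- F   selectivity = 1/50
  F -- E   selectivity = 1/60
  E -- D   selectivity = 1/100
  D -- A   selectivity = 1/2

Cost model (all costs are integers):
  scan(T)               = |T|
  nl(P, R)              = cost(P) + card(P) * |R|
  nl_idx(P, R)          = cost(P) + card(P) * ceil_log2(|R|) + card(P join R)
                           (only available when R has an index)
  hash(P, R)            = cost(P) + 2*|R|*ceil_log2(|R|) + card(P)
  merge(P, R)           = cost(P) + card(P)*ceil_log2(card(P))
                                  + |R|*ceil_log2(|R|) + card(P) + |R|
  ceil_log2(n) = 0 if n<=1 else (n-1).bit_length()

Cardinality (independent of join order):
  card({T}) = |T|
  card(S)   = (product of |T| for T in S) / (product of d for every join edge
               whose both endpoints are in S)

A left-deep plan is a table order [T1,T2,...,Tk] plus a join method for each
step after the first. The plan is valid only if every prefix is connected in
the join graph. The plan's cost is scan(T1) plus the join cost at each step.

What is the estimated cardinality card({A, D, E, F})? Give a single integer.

Tables in S: A(300), D(250), E(300), F(200)
Edges inside S: F-E(d=60), E-D(d=100), D-A(d=2)
numerator = 300 * 250 * 300 * 200 = 4500000000
denominator = 60 * 100 * 2 = 12000
card(S) = 4500000000 / 12000 = 375000

375000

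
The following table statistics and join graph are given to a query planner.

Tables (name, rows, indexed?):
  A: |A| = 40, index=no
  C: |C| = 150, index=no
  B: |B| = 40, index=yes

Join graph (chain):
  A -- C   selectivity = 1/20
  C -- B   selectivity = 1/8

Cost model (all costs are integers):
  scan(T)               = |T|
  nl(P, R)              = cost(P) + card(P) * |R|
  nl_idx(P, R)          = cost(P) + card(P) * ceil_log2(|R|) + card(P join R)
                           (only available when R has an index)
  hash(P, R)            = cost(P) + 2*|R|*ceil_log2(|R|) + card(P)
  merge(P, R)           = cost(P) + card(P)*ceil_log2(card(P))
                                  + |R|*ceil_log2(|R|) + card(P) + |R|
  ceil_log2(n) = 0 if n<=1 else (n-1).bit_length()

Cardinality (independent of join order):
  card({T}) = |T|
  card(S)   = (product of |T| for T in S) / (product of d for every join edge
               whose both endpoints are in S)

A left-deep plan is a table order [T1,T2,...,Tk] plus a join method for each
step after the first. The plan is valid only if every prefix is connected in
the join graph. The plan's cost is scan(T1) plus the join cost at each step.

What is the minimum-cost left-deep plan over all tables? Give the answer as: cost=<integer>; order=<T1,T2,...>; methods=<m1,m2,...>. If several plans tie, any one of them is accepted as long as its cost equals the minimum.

cost=1560; order=C,A,B; methods=hash,hash

Selinger DP (subsets sized 1..n):
  {A}: scan cost=40, card=40
  {C}: scan cost=150, card=150
  {B}: scan cost=40, card=40
  {AC}: card=300; try (A,hash)→780, (C,merge)→1670, (A,merge)→1780, (C,hash)→2480, (C,nl)→6040, (A,nl)→6150; best=780 via (A,hash)
  {BC}: card=750; try (B,hash)→780, (C,merge)→1670, (B,merge)→1780, (B,nl_idx)→1800, (C,hash)→2480, (C,nl)→6040 …(+1); best=780 via (B,hash)
  {ABC}: card=1500; try (B,hash)→1560, (A,hash)→2010, (B,merge)→4060, (B,nl_idx)→4080, (A,merge)→9310, (B,nl)→12780 …(+1); best=1560 via (B,hash)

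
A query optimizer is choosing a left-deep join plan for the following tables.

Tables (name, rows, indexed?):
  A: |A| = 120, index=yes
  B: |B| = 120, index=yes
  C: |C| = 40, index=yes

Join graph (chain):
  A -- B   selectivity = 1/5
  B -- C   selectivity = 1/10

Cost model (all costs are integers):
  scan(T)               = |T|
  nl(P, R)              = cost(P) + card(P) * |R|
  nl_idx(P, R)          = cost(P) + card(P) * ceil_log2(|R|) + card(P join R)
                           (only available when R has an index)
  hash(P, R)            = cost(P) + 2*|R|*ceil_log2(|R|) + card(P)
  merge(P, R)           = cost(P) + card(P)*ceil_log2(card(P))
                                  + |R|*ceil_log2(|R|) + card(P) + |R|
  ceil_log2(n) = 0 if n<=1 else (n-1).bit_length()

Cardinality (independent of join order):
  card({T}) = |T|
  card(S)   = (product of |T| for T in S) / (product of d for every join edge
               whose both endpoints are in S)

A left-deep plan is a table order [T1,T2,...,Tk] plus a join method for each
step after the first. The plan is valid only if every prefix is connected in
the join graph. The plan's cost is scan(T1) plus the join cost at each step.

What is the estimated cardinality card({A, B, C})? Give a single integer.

Tables in S: A(120), B(120), C(40)
Edges inside S: A-B(d=5), B-C(d=10)
numerator = 120 * 120 * 40 = 576000
denominator = 5 * 10 = 50
card(S) = 576000 / 50 = 11520

11520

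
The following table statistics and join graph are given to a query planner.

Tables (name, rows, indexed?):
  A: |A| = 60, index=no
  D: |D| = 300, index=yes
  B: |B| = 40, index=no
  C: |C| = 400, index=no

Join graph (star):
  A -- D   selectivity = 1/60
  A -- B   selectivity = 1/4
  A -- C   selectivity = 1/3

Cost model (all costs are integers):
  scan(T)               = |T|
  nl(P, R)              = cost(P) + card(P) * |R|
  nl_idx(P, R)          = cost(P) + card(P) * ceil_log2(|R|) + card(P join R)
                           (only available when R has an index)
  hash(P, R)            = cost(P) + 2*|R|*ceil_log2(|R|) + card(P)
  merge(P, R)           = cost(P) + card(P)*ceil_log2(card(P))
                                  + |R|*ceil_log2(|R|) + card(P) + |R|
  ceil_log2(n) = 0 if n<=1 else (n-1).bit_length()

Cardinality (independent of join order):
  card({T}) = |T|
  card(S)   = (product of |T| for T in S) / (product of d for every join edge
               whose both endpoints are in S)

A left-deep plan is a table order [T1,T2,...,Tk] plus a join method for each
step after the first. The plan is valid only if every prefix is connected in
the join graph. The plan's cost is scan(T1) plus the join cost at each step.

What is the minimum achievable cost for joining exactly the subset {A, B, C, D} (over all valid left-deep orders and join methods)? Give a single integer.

Selinger DP over subsets of {A,B,C,D}:
  {A}: scan cost=60, card=60
  {D}: scan cost=300, card=300
  {B}: scan cost=40, card=40
  {C}: scan cost=400, card=400
  {AD}: card=300; try (D,nl_idx)→900, (A,hash)→1320, (D,merge)→3480, (A,merge)→3720, (D,hash)→5520, (D,nl)→18060 …(+1); best=900 via (D,nl_idx)
  {AB}: card=600; try (B,hash)→600, (A,merge)→740, (B,merge)→760, (A,hash)→800, (A,nl)→2440, (B,nl)→2460; best=600 via (B,hash)
  {AC}: card=8000; try (A,hash)→1520, (C,merge)→4480, (A,merge)→4820, (C,hash)→7320, (C,nl)→24060, (A,nl)→24400; best=1520 via (A,hash)
  {ABD}: card=3000; try (B,hash)→1680, (B,merge)→4180, (D,hash)→6600, (D,nl_idx)→9000, (D,merge)→10200, (B,nl)→12900 …(+1); best=1680 via (B,hash)
  {ACD}: card=40000; try (C,merge)→7900, (C,hash)→8400, (D,hash)→14920, (D,nl_idx)→113520, (D,merge)→116520, (C,nl)→120900 …(+1); best=7900 via (C,merge)
  {ABC}: card=80000; try (C,hash)→8400, (B,hash)→10000, (C,merge)→11200, (B,merge)→113800, (C,nl)→240600, (B,nl)→321520; best=8400 via (C,hash)
  {ABCD}: card=400000; try (C,hash)→11880, (C,merge)→44680, (B,hash)→48380, (D,hash)→93800, (B,merge)→688180, (D,nl_idx)→1128400 …(+4); best=11880 via (C,hash)

11880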